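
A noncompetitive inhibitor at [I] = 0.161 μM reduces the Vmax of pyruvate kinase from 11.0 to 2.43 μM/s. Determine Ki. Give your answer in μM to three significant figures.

0.0457 μM

Noncompetitive: Vmax,app = Vmax/α with α = 1 + [I]/Ki.
α = Vmax/Vmax,app = 11.0/2.43 = 4.527.
Ki = [I]/(α − 1) = 0.161/3.527 = 0.0457 μM.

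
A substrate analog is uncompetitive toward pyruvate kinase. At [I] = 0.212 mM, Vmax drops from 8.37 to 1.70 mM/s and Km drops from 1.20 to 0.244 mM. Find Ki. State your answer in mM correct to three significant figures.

Uncompetitive: Vmax,app = Vmax/α (and Km,app = Km/α) with α = 1 + [I]/Ki.
α = Vmax/Vmax,app = 8.37/1.70 = 4.924.
Since α = 1 + [I]/Ki, [I]/Ki = 4.924 − 1 = 3.924 and Ki = 0.212/3.924 = 0.0540 mM.

0.0540 mM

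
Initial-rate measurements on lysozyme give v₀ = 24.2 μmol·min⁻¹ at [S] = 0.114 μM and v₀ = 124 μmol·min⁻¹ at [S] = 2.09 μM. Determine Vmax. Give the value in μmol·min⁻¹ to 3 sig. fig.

In reciprocal form, 1/v = (Km/Vmax)·(1/[S]) + 1/Vmax. The two points give (1/[S], 1/v) = (8.772, 0.04132) and (0.4785, 0.008065).
Slope = (0.04132 − 0.008065)/(8.772 − 0.4785) = 0.004010; intercept = 0.04132 − 0.004010×8.772 = 0.006146.
Vmax = 1/intercept = 163 μmol·min⁻¹; Km = slope × Vmax = 0.004010 × 163 = 0.652 μM.

163 μmol·min⁻¹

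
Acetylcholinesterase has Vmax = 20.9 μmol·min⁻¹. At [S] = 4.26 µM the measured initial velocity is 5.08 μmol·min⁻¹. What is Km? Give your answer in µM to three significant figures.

From v = Vmax[S]/(Km+[S]), Km = [S](Vmax − v)/v.
Km = 4.26 × (20.9 − 5.08) / 5.08 = 67.39/5.08 = 13.3 µM.

13.3 µM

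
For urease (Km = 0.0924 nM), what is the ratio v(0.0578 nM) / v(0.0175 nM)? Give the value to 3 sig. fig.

2.42

Since Vmax cancels, v₂/v₁ = [S]₂(Km+[S]₁) / [S]₁(Km+[S]₂).
= 0.0578×(0.0924+0.0175) / (0.0175×(0.0924+0.0578)) = 0.006352/0.002628 = 2.42.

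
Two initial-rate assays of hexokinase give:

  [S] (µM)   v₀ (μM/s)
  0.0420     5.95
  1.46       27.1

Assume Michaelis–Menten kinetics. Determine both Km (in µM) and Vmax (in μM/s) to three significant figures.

Km = 0.172 µM; Vmax = 30.3 μM/s

In reciprocal form, 1/v = (Km/Vmax)·(1/[S]) + 1/Vmax. The two points give (1/[S], 1/v) = (23.81, 0.1681) and (0.6849, 0.03690).
Slope = (0.1681 − 0.03690)/(23.81 − 0.6849) = 0.005672; intercept = 0.1681 − 0.005672×23.81 = 0.03302.
Vmax = 1/intercept = 30.3 μM/s; Km = slope × Vmax = 0.005672 × 30.3 = 0.172 µM.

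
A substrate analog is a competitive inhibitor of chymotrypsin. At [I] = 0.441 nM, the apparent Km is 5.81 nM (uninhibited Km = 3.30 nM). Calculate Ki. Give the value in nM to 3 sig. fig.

Competitive: Km,app = α·Km with α = 1 + [I]/Ki.
α = Km,app/Km = 5.81/3.30 = 1.761.
Ki = [I]/(α − 1) = 0.441/0.7606 = 0.580 nM.

0.580 nM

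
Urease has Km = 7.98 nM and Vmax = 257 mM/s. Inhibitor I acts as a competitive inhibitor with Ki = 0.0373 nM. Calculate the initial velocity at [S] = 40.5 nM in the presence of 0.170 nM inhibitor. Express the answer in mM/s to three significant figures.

123 mM/s

With α = 1 + [I]/Ki = 1 + 0.170/0.0373 = 5.558, the competitive rate law is v = Vmax[S] / (αKm + [S]).
v = 257×40.5 / (5.558×7.98 + 40.5) = 10410/84.85 = 123 mM/s.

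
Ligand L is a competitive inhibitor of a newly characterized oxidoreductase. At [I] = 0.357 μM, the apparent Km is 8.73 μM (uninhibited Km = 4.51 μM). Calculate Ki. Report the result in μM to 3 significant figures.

Competitive: Km,app = α·Km with α = 1 + [I]/Ki.
α = Km,app/Km = 8.73/4.51 = 1.936.
Ki = [I]/(α − 1) = 0.357/0.9357 = 0.382 μM.

0.382 μM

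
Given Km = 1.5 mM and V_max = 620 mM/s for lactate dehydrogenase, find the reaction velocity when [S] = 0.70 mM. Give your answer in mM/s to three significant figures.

[S]/(Km+[S]) = 0.70/2.200 = 0.3182, the fractional saturation.
v = 0.3182 × Vmax = 0.3182 × 620 = 197 mM/s.

197 mM/s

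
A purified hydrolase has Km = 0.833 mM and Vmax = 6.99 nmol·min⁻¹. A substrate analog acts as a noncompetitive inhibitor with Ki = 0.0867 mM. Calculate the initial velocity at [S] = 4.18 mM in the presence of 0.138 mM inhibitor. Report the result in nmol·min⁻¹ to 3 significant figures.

2.25 nmol·min⁻¹

With α = 1 + [I]/Ki = 1 + 0.138/0.0867 = 2.592, the noncompetitive rate law is v = (Vmax/α)·[S] / (Km + [S]).
v = (6.99/2.592)×4.18 / (0.833 + 4.18) = 11.27/5.013 = 2.25 nmol·min⁻¹.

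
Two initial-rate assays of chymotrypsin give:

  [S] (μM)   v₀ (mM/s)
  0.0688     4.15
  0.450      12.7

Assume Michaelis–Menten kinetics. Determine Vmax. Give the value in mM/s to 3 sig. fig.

In reciprocal form, 1/v = (Km/Vmax)·(1/[S]) + 1/Vmax. The two points give (1/[S], 1/v) = (14.53, 0.2410) and (2.222, 0.07874).
Slope = (0.2410 − 0.07874)/(14.53 − 2.222) = 0.01318; intercept = 0.2410 − 0.01318×14.53 = 0.04946.
Vmax = 1/intercept = 20.2 mM/s; Km = slope × Vmax = 0.01318 × 20.2 = 0.266 μM.

20.2 mM/s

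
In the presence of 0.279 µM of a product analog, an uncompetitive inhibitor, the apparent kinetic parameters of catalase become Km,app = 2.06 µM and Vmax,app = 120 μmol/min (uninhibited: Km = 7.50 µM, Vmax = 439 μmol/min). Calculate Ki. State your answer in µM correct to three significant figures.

0.105 µM

Uncompetitive: Vmax,app = Vmax/α (and Km,app = Km/α) with α = 1 + [I]/Ki.
α = Vmax/Vmax,app = 439/120 = 3.658.
Ki = [I]/(α − 1) = 0.279/2.658 = 0.105 µM.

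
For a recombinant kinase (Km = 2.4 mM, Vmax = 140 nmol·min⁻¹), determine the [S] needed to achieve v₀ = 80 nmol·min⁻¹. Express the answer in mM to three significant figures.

Rearranging v = Vmax[S]/(Km+[S]) gives [S] = Km·v/(Vmax − v).
[S] = 2.4 × 80 / (140 − 80) = 192.0/60.00 = 3.20 mM.

3.20 mM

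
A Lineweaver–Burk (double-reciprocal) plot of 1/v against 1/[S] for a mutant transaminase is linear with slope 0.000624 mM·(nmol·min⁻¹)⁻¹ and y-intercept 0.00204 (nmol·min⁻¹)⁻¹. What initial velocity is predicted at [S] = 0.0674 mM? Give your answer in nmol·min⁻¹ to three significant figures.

88.5 nmol·min⁻¹

The y-intercept is 1/Vmax, so Vmax = 1/0.00204 = 490 nmol·min⁻¹.
The slope is Km/Vmax, so Km = 0.000624 × 490 = 0.306 mM.
Then v = 490 × 0.0674/(0.306 + 0.0674) = 88.5 nmol·min⁻¹.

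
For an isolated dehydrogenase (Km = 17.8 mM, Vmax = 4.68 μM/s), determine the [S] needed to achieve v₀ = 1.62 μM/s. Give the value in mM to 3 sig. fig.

9.42 mM

The required fractional saturation is v/Vmax = 1.62/4.68 = 0.3462.
Then [S]/(Km+[S]) = 0.3462 ⇒ [S] = 17.8 × 0.3462/(1 − 0.3462) = 9.42 mM.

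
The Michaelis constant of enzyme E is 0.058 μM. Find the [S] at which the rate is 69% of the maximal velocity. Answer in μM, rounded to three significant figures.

v/Vmax = [S]/(Km+[S]) = 0.69, so [S] = Km·0.69/(1 − 0.69) = 0.058 × 2.226.
[S] = 0.129 μM.

0.129 μM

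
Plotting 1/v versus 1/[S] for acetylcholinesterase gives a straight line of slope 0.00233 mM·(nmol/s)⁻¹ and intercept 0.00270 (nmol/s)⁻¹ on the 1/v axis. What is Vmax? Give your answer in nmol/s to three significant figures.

370 nmol/s

The y-intercept of a Lineweaver–Burk plot equals 1/Vmax, so Vmax = 1/0.00270 = 370 nmol/s.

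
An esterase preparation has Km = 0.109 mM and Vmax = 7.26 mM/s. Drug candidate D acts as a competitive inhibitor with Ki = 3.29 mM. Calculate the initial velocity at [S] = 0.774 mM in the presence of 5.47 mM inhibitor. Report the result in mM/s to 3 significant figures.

With α = 1 + [I]/Ki = 1 + 5.47/3.29 = 2.663, the competitive rate law is v = Vmax[S] / (αKm + [S]).
v = 7.26×0.774 / (2.663×0.109 + 0.774) = 5.619/1.064 = 5.28 mM/s.

5.28 mM/s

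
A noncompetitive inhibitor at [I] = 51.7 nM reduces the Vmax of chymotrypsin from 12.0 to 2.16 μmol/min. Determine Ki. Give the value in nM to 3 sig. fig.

11.3 nM

Noncompetitive: Vmax,app = Vmax/α with α = 1 + [I]/Ki.
α = Vmax/Vmax,app = 12.0/2.16 = 5.556.
Since α = 1 + [I]/Ki, [I]/Ki = 5.556 − 1 = 4.556 and Ki = 51.7/4.556 = 11.3 nM.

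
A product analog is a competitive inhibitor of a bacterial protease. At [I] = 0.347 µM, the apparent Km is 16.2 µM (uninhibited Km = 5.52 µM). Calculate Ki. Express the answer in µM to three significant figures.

Competitive: Km,app = α·Km with α = 1 + [I]/Ki.
α = Km,app/Km = 16.2/5.52 = 2.935.
Since α = 1 + [I]/Ki, [I]/Ki = 2.935 − 1 = 1.935 and Ki = 0.347/1.935 = 0.179 µM.

0.179 µM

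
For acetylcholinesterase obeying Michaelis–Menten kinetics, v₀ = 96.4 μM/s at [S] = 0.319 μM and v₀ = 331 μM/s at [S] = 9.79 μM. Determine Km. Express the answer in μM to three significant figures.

0.874 μM

In reciprocal form, 1/v = (Km/Vmax)·(1/[S]) + 1/Vmax. The two points give (1/[S], 1/v) = (3.135, 0.01037) and (0.1021, 0.003021).
Slope = (0.01037 − 0.003021)/(3.135 − 0.1021) = 0.002424; intercept = 0.01037 − 0.002424×3.135 = 0.002774.
Vmax = 1/intercept = 361 μM/s; Km = slope × Vmax = 0.002424 × 361 = 0.874 μM.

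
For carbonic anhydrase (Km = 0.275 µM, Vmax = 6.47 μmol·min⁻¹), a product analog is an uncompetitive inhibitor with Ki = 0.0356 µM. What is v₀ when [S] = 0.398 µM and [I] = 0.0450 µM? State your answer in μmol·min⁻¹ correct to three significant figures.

With α = 1 + [I]/Ki = 1 + 0.0450/0.0356 = 2.264, the uncompetitive rate law is v = (Vmax/α)·[S] / (Km/α + [S]).
v = (6.47/2.264)×0.398 / (0.275/2.264 + 0.398) = 1.137/0.5195 = 2.19 μmol·min⁻¹.

2.19 μmol·min⁻¹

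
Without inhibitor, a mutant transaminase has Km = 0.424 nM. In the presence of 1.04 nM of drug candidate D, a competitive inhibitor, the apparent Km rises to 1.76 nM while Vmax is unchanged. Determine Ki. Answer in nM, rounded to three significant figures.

0.330 nM

Competitive: Km,app = α·Km with α = 1 + [I]/Ki.
α = Km,app/Km = 1.76/0.424 = 4.151.
Ki = [I]/(α − 1) = 1.04/3.151 = 0.330 nM.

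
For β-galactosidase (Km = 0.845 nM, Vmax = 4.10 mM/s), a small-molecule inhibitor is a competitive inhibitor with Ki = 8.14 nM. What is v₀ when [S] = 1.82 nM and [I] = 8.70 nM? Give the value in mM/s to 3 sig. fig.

With α = 1 + [I]/Ki = 1 + 8.70/8.14 = 2.069, the competitive rate law is v = Vmax[S] / (αKm + [S]).
v = 4.10×1.82 / (2.069×0.845 + 1.82) = 7.462/3.568 = 2.09 mM/s.

2.09 mM/s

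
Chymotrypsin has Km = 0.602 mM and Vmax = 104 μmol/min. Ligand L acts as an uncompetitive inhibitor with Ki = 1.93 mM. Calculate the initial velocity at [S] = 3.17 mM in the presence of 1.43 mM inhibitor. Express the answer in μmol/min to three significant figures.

With α = 1 + [I]/Ki = 1 + 1.43/1.93 = 1.741, the uncompetitive rate law is v = (Vmax/α)·[S] / (Km/α + [S]).
v = (104/1.741)×3.17 / (0.602/1.741 + 3.17) = 189.4/3.516 = 53.9 μmol/min.

53.9 μmol/min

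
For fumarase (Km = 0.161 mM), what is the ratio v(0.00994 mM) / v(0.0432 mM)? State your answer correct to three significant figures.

The fractional saturations are [S]/(Km+[S]) = 0.0432/0.2042 = 0.2116 and 0.00994/0.1709 = 0.05815.
v₂/v₁ is just their ratio: 0.05815/0.2116 = 0.275.

0.275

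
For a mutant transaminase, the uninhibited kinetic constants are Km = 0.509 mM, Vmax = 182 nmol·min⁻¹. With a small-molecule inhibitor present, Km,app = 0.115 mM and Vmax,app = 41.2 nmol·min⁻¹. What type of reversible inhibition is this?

Both Km and Vmax decrease by the same factor (~4.42-fold) — characteristic of uncompetitive inhibition.

uncompetitive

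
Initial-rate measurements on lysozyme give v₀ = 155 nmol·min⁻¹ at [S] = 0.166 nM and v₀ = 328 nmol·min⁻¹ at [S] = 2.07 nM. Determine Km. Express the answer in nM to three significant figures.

0.223 nM

From v = Vmax[S]/(Km+[S]), each point gives Vmax = v(Km+[S])/[S].
Equating: 155(Km+0.166)/0.166 = 328(Km+2.07)/2.07.
933.7·Km + 155 = 158.5·Km + 328, so (933.7 − 158.5)·Km = 328 − 155.
Km = 173.0/775.3 = 0.223 nM; then Vmax = 155(0.223+0.166)/0.166 = 363 nmol·min⁻¹.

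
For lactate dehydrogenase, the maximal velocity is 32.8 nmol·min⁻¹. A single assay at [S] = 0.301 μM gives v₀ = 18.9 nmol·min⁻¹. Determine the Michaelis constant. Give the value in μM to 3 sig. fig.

0.221 μM

From v = Vmax[S]/(Km+[S]), Km = [S](Vmax − v)/v.
Km = 0.301 × (32.8 − 18.9) / 18.9 = 4.184/18.9 = 0.221 μM.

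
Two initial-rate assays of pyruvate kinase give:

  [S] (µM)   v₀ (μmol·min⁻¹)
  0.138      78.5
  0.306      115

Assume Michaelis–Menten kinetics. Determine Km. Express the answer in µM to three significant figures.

In reciprocal form, 1/v = (Km/Vmax)·(1/[S]) + 1/Vmax. The two points give (1/[S], 1/v) = (7.246, 0.01274) and (3.268, 0.008696).
Slope = (0.01274 − 0.008696)/(7.246 − 3.268) = 0.001016; intercept = 0.01274 − 0.001016×7.246 = 0.005374.
Vmax = 1/intercept = 186 μmol·min⁻¹; Km = slope × Vmax = 0.001016 × 186 = 0.189 µM.

0.189 µM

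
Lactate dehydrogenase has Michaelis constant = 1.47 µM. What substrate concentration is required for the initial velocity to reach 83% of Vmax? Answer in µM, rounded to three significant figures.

7.18 µM

v/Vmax = [S]/(Km+[S]) = 0.83, so [S] = Km·0.83/(1 − 0.83) = 1.47 × 4.882.
[S] = 7.18 µM.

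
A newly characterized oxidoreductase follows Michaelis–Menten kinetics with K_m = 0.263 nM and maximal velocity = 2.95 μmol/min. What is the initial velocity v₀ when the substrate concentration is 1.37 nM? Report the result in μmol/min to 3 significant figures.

[S]/(Km+[S]) = 1.37/1.633 = 0.8389, the fractional saturation.
v = 0.8389 × Vmax = 0.8389 × 2.95 = 2.47 μmol/min.

2.47 μmol/min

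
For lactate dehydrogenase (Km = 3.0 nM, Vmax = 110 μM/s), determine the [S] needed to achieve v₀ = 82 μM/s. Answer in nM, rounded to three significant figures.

8.79 nM

The required fractional saturation is v/Vmax = 82/110 = 0.7455.
Then [S]/(Km+[S]) = 0.7455 ⇒ [S] = 3.0 × 0.7455/(1 − 0.7455) = 8.79 nM.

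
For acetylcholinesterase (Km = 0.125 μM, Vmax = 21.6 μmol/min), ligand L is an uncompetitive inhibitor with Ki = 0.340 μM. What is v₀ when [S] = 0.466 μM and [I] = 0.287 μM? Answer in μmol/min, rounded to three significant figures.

10.2 μmol/min

α = 1 + [I]/Ki = 1 + 0.287/0.340 = 1.844.
For an uncompetitive inhibitor, both parameters are divided by α, giving Vmax/α and Km/α: Km,app = 0.0678 μM, Vmax,app = 11.7 μmol/min.
v = Vmax,app·[S]/(Km,app + [S]) = 11.7 × 0.466/(0.0678 + 0.466) = 10.2 μmol/min.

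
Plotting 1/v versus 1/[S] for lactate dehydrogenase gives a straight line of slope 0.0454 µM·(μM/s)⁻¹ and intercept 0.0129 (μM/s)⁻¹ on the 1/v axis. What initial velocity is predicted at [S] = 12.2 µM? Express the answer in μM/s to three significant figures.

60.2 μM/s

The y-intercept is 1/Vmax, so Vmax = 1/0.0129 = 77.5 μM/s.
The slope is Km/Vmax, so Km = 0.0454 × 77.5 = 3.52 µM.
Then v = 77.5 × 12.2/(3.52 + 12.2) = 60.2 μM/s.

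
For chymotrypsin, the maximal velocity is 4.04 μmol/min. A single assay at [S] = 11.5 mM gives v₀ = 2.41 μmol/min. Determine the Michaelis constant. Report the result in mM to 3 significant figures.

7.78 mM

v/Vmax = 2.41/4.04 = 0.5965 = [S]/(Km+[S]).
So Km + [S] = [S]/0.5965 = 19.28 mM, giving Km = 19.28 − 11.5 = 7.78 mM.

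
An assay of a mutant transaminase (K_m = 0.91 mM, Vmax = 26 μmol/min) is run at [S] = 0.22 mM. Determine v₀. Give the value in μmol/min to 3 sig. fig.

5.06 μmol/min

v = Vmax·[S]/(Km + [S]) = 26 × 0.22 / (0.91 + 0.22)
  = 5.720 / 1.130 = 5.06 μmol/min.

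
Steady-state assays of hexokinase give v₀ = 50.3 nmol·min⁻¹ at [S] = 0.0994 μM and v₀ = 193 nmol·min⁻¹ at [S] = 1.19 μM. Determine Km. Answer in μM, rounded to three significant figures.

In reciprocal form, 1/v = (Km/Vmax)·(1/[S]) + 1/Vmax. The two points give (1/[S], 1/v) = (10.06, 0.01988) and (0.8403, 0.005181).
Slope = (0.01988 − 0.005181)/(10.06 − 0.8403) = 0.001594; intercept = 0.01988 − 0.001594×10.06 = 0.003842.
Vmax = 1/intercept = 260 nmol·min⁻¹; Km = slope × Vmax = 0.001594 × 260 = 0.415 μM.

0.415 μM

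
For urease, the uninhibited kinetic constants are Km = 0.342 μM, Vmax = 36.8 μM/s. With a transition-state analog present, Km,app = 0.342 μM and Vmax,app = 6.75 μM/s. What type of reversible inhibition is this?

Vmax decreases (36.8 → 6.75 μM/s) while Km is unchanged — pure noncompetitive inhibition.

noncompetitive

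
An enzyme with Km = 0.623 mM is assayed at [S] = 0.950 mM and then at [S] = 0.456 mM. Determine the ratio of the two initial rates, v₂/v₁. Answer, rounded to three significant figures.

The fractional saturations are [S]/(Km+[S]) = 0.950/1.573 = 0.6039 and 0.456/1.079 = 0.4226.
v₂/v₁ is just their ratio: 0.4226/0.6039 = 0.700.

0.700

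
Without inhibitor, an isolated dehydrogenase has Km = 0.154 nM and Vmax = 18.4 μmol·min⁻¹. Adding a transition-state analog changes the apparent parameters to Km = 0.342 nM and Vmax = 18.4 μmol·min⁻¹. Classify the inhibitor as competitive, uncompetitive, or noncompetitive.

competitive

Km increases (0.154 → 0.342 nM) while Vmax is unchanged — the hallmark of competitive inhibition.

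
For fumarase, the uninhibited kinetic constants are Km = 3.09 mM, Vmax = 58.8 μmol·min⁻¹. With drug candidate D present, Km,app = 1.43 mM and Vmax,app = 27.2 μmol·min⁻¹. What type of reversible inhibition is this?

Both Km and Vmax decrease by the same factor (~2.16-fold) — characteristic of uncompetitive inhibition.

uncompetitive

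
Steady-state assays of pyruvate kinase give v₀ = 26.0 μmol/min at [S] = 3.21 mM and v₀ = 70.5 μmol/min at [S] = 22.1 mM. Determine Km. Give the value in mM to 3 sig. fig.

9.06 mM

From v = Vmax[S]/(Km+[S]), each point gives Vmax = v(Km+[S])/[S].
Equating: 26.0(Km+3.21)/3.21 = 70.5(Km+22.1)/22.1.
8.100·Km + 26.0 = 3.190·Km + 70.5, so (8.100 − 3.190)·Km = 70.5 − 26.0.
Km = 44.50/4.910 = 9.06 mM; then Vmax = 26.0(9.06+3.21)/3.21 = 99.4 μmol/min.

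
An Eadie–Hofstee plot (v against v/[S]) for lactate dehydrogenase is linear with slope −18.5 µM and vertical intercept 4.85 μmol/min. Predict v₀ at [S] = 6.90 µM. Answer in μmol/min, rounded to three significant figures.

In the Eadie–Hofstee form v = Vmax − Km·(v/[S]), the slope is −Km and the intercept is Vmax, so Km = 18.5 µM and Vmax = 4.85 μmol/min.
v = 4.85 × 6.90/(18.5 + 6.90) = 1.32 μmol/min.

1.32 μmol/min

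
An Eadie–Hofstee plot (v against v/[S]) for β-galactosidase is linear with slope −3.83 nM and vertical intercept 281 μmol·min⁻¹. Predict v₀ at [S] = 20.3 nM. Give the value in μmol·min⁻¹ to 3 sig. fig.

In the Eadie–Hofstee form v = Vmax − Km·(v/[S]), the slope is −Km and the intercept is Vmax, so Km = 3.83 nM and Vmax = 281 μmol·min⁻¹.
v = 281 × 20.3/(3.83 + 20.3) = 236 μmol·min⁻¹.

236 μmol·min⁻¹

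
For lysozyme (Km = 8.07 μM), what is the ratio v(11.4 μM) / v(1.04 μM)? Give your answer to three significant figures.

The fractional saturations are [S]/(Km+[S]) = 1.04/9.110 = 0.1142 and 11.4/19.47 = 0.5855.
v₂/v₁ is just their ratio: 0.5855/0.1142 = 5.13.

5.13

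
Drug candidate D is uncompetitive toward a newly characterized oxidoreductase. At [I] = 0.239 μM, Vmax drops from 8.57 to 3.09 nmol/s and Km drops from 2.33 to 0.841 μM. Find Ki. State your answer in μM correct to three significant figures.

0.135 μM

Uncompetitive: Vmax,app = Vmax/α (and Km,app = Km/α) with α = 1 + [I]/Ki.
α = Vmax/Vmax,app = 8.57/3.09 = 2.773.
Ki = [I]/(α − 1) = 0.239/1.773 = 0.135 μM.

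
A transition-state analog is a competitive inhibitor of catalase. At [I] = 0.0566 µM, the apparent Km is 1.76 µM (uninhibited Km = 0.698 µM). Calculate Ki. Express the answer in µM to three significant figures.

Competitive: Km,app = α·Km with α = 1 + [I]/Ki.
α = Km,app/Km = 1.76/0.698 = 2.521.
Since α = 1 + [I]/Ki, [I]/Ki = 2.521 − 1 = 1.521 and Ki = 0.0566/1.521 = 0.0372 µM.

0.0372 µM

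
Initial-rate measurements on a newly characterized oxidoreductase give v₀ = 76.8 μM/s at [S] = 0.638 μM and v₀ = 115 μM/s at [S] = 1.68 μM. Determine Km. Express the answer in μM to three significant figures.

From v = Vmax[S]/(Km+[S]), each point gives Vmax = v(Km+[S])/[S].
Equating: 76.8(Km+0.638)/0.638 = 115(Km+1.68)/1.68.
120.4·Km + 76.8 = 68.45·Km + 115, so (120.4 − 68.45)·Km = 115 − 76.8.
Km = 38.20/51.92 = 0.736 μM; then Vmax = 76.8(0.736+0.638)/0.638 = 165 μM/s.

0.736 μM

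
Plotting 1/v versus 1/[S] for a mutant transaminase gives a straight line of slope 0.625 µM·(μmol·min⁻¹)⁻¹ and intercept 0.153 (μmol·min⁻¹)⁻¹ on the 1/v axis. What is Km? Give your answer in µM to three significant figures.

y-intercept = 1/Vmax ⇒ Vmax = 6.54 μmol·min⁻¹; slope = Km/Vmax ⇒ Km = slope × Vmax.
Km = 0.625 × 6.54 = 4.08 µM.

4.08 µM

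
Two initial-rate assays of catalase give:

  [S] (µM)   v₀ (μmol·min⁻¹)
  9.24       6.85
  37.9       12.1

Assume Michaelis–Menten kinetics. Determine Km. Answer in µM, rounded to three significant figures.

12.4 µM

From v = Vmax[S]/(Km+[S]), each point gives Vmax = v(Km+[S])/[S].
Equating: 6.85(Km+9.24)/9.24 = 12.1(Km+37.9)/37.9.
0.7413·Km + 6.85 = 0.3193·Km + 12.1, so (0.7413 − 0.3193)·Km = 12.1 − 6.85.
Km = 5.250/0.4221 = 12.4 µM; then Vmax = 6.85(12.4+9.24)/9.24 = 16.1 μmol·min⁻¹.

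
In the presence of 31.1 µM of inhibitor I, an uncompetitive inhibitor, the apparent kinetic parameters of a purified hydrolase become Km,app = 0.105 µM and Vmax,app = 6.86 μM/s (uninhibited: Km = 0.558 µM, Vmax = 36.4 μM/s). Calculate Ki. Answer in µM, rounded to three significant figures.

Uncompetitive: Vmax,app = Vmax/α (and Km,app = Km/α) with α = 1 + [I]/Ki.
α = Vmax/Vmax,app = 36.4/6.86 = 5.306.
Since α = 1 + [I]/Ki, [I]/Ki = 5.306 − 1 = 4.306 and Ki = 31.1/4.306 = 7.22 µM.

7.22 µM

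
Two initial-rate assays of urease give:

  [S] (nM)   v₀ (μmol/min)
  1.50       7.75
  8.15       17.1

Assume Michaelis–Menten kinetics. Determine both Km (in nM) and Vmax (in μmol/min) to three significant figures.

Km = 3.05 nM; Vmax = 23.5 μmol/min

In reciprocal form, 1/v = (Km/Vmax)·(1/[S]) + 1/Vmax. The two points give (1/[S], 1/v) = (0.6667, 0.1290) and (0.1227, 0.05848).
Slope = (0.1290 − 0.05848)/(0.6667 − 0.1227) = 0.1297; intercept = 0.1290 − 0.1297×0.6667 = 0.04257.
Vmax = 1/intercept = 23.5 μmol/min; Km = slope × Vmax = 0.1297 × 23.5 = 3.05 nM.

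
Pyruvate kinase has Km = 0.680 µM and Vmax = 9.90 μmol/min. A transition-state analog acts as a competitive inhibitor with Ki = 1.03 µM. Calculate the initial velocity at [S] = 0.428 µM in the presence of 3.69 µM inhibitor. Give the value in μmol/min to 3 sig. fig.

1.20 μmol/min

With α = 1 + [I]/Ki = 1 + 3.69/1.03 = 4.583, the competitive rate law is v = Vmax[S] / (αKm + [S]).
v = 9.90×0.428 / (4.583×0.680 + 0.428) = 4.237/3.544 = 1.20 μmol/min.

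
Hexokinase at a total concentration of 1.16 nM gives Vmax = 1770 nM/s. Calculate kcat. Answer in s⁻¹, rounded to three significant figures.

1530 s⁻¹

kcat = Vmax/[E]total = 1770 nM/s / 1.16 nM = 1530 s⁻¹.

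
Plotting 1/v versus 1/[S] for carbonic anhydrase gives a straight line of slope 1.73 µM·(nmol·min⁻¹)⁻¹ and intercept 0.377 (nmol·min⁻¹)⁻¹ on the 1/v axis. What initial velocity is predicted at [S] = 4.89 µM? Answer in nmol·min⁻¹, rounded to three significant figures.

The y-intercept is 1/Vmax, so Vmax = 1/0.377 = 2.65 nmol·min⁻¹.
The slope is Km/Vmax, so Km = 1.73 × 2.65 = 4.59 µM.
Then v = 2.65 × 4.89/(4.59 + 4.89) = 1.37 nmol·min⁻¹.

1.37 nmol·min⁻¹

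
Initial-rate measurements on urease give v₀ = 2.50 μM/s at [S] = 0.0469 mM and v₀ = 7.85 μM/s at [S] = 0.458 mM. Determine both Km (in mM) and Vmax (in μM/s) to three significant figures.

In reciprocal form, 1/v = (Km/Vmax)·(1/[S]) + 1/Vmax. The two points give (1/[S], 1/v) = (21.32, 0.4000) and (2.183, 0.1274).
Slope = (0.4000 − 0.1274)/(21.32 − 2.183) = 0.01424; intercept = 0.4000 − 0.01424×21.32 = 0.09629.
Vmax = 1/intercept = 10.4 μM/s; Km = slope × Vmax = 0.01424 × 10.4 = 0.148 mM.

Km = 0.148 mM; Vmax = 10.4 μM/s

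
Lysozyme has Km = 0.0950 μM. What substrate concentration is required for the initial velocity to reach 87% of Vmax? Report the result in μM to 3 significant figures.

0.636 μM

v/Vmax = [S]/(Km+[S]) = 0.87, so [S] = Km·0.87/(1 − 0.87) = 0.0950 × 6.692.
[S] = 0.636 μM.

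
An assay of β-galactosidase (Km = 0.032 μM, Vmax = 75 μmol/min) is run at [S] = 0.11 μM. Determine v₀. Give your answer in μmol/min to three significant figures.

58.1 μmol/min

[S]/(Km+[S]) = 0.11/0.1420 = 0.7746, the fractional saturation.
v = 0.7746 × Vmax = 0.7746 × 75 = 58.1 μmol/min.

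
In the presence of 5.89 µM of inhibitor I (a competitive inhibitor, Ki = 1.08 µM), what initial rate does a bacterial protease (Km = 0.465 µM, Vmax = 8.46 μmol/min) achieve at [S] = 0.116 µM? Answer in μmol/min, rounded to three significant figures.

0.315 μmol/min

With α = 1 + [I]/Ki = 1 + 5.89/1.08 = 6.454, the competitive rate law is v = Vmax[S] / (αKm + [S]).
v = 8.46×0.116 / (6.454×0.465 + 0.116) = 0.9814/3.117 = 0.315 μmol/min.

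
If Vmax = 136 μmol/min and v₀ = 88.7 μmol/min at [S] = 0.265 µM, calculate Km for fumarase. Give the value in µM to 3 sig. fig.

From v = Vmax[S]/(Km+[S]), Km = [S](Vmax − v)/v.
Km = 0.265 × (136 − 88.7) / 88.7 = 12.53/88.7 = 0.141 µM.

0.141 µM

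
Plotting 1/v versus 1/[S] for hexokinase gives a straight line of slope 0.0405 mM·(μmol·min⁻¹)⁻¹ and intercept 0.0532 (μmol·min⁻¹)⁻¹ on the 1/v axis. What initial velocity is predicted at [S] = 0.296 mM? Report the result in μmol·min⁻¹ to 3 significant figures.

5.26 μmol·min⁻¹

The y-intercept is 1/Vmax, so Vmax = 1/0.0532 = 18.8 μmol·min⁻¹.
The slope is Km/Vmax, so Km = 0.0405 × 18.8 = 0.761 mM.
Then v = 18.8 × 0.296/(0.761 + 0.296) = 5.26 μmol·min⁻¹.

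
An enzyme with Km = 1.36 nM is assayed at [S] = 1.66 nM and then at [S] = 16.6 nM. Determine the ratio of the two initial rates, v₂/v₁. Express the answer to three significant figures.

1.68

Since Vmax cancels, v₂/v₁ = [S]₂(Km+[S]₁) / [S]₁(Km+[S]₂).
= 16.6×(1.36+1.66) / (1.66×(1.36+16.6)) = 50.13/29.81 = 1.68.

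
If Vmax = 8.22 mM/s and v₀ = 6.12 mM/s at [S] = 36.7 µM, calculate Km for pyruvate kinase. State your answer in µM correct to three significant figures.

12.6 µM

From v = Vmax[S]/(Km+[S]), Km = [S](Vmax − v)/v.
Km = 36.7 × (8.22 − 6.12) / 6.12 = 77.07/6.12 = 12.6 µM.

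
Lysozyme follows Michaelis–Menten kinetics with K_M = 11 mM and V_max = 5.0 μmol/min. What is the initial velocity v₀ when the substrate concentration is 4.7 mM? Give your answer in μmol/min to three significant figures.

1.50 μmol/min

v = Vmax·[S]/(Km + [S]) = 5.0 × 4.7 / (11 + 4.7)
  = 23.50 / 15.70 = 1.50 μmol/min.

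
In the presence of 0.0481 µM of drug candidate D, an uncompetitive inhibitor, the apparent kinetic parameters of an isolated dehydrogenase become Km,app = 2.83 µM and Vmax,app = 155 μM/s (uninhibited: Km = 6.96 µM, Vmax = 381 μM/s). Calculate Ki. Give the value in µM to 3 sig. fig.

0.0330 µM

Uncompetitive: Vmax,app = Vmax/α (and Km,app = Km/α) with α = 1 + [I]/Ki.
α = Vmax/Vmax,app = 381/155 = 2.458.
Ki = [I]/(α − 1) = 0.0481/1.458 = 0.0330 µM.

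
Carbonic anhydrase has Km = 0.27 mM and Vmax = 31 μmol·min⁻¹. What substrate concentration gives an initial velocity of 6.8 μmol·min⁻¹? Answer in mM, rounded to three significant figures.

0.0759 mM

Rearranging v = Vmax[S]/(Km+[S]) gives [S] = Km·v/(Vmax − v).
[S] = 0.27 × 6.8 / (31 − 6.8) = 1.836/24.20 = 0.0759 mM.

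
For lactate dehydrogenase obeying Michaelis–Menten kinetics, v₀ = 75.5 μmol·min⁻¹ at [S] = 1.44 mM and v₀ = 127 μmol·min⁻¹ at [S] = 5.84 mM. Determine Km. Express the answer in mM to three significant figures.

From v = Vmax[S]/(Km+[S]), each point gives Vmax = v(Km+[S])/[S].
Equating: 75.5(Km+1.44)/1.44 = 127(Km+5.84)/5.84.
52.43·Km + 75.5 = 21.75·Km + 127, so (52.43 − 21.75)·Km = 127 − 75.5.
Km = 51.50/30.68 = 1.68 mM; then Vmax = 75.5(1.68+1.44)/1.44 = 163 μmol·min⁻¹.

1.68 mM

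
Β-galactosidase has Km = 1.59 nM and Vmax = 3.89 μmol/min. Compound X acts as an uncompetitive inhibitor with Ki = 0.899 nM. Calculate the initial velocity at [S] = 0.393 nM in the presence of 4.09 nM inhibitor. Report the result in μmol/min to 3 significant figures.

0.405 μmol/min

α = 1 + [I]/Ki = 1 + 4.09/0.899 = 5.549.
For an uncompetitive inhibitor, both parameters are divided by α, giving Vmax/α and Km/α: Km,app = 0.287 nM, Vmax,app = 0.701 μmol/min.
v = Vmax,app·[S]/(Km,app + [S]) = 0.701 × 0.393/(0.287 + 0.393) = 0.405 μmol/min.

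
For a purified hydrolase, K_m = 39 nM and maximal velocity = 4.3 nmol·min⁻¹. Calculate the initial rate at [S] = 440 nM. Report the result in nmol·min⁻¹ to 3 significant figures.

[S]/(Km+[S]) = 440/479.0 = 0.9186, the fractional saturation.
v = 0.9186 × Vmax = 0.9186 × 4.3 = 3.95 nmol·min⁻¹.

3.95 nmol·min⁻¹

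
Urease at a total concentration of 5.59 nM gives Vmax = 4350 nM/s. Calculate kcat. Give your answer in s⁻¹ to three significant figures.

kcat = Vmax/[E]total = 4350 nM/s / 5.59 nM = 778 s⁻¹.

778 s⁻¹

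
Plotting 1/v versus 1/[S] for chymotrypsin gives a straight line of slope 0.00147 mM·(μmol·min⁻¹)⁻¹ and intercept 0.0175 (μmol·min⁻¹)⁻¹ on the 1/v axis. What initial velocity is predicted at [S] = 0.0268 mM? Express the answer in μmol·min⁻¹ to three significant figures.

The y-intercept is 1/Vmax, so Vmax = 1/0.0175 = 57.1 μmol·min⁻¹.
The slope is Km/Vmax, so Km = 0.00147 × 57.1 = 0.0840 mM.
Then v = 57.1 × 0.0268/(0.0840 + 0.0268) = 13.8 μmol·min⁻¹.

13.8 μmol·min⁻¹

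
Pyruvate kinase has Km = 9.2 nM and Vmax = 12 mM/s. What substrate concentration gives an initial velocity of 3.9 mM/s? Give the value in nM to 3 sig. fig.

4.43 nM

The required fractional saturation is v/Vmax = 3.9/12 = 0.3250.
Then [S]/(Km+[S]) = 0.3250 ⇒ [S] = 9.2 × 0.3250/(1 − 0.3250) = 4.43 nM.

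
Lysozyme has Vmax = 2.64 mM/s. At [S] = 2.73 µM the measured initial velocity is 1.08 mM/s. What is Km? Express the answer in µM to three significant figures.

3.94 µM

v/Vmax = 1.08/2.64 = 0.4091 = [S]/(Km+[S]).
So Km + [S] = [S]/0.4091 = 6.673 µM, giving Km = 6.673 − 2.73 = 3.94 µM.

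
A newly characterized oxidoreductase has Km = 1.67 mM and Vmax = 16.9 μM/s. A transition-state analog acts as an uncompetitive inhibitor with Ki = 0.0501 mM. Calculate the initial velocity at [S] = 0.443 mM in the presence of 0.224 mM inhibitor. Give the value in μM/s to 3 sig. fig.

With α = 1 + [I]/Ki = 1 + 0.224/0.0501 = 5.471, the uncompetitive rate law is v = (Vmax/α)·[S] / (Km/α + [S]).
v = (16.9/5.471)×0.443 / (1.67/5.471 + 0.443) = 1.368/0.7482 = 1.83 μM/s.

1.83 μM/s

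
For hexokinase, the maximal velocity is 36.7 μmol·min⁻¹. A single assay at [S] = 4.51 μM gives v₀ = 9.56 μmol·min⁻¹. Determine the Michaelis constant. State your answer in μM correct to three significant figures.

v/Vmax = 9.56/36.7 = 0.2605 = [S]/(Km+[S]).
So Km + [S] = [S]/0.2605 = 17.31 μM, giving Km = 17.31 − 4.51 = 12.8 μM.

12.8 μM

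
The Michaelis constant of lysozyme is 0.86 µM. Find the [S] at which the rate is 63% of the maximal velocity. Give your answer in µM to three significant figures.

1.46 µM

v/Vmax = [S]/(Km+[S]) = 0.63, so [S] = Km·0.63/(1 − 0.63) = 0.86 × 1.703.
[S] = 1.46 µM.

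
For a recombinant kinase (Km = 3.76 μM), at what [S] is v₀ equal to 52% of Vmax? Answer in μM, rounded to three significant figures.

v/Vmax = [S]/(Km+[S]) = 0.52, so [S] = Km·0.52/(1 − 0.52) = 3.76 × 1.083.
[S] = 4.07 μM.

4.07 μM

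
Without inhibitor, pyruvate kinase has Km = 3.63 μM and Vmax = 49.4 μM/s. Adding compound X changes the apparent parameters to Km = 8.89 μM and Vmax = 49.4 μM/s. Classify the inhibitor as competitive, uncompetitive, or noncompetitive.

competitive

Km increases (3.63 → 8.89 μM) while Vmax is unchanged — the hallmark of competitive inhibition.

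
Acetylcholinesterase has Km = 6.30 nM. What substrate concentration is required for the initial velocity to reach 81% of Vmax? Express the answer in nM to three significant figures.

v/Vmax = [S]/(Km+[S]) = 0.81, so [S] = Km·0.81/(1 − 0.81) = 6.30 × 4.263.
[S] = 26.9 nM.

26.9 nM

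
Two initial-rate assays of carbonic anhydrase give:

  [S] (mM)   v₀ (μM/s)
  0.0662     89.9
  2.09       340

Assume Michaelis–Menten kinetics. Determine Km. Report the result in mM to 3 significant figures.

From v = Vmax[S]/(Km+[S]), each point gives Vmax = v(Km+[S])/[S].
Equating: 89.9(Km+0.0662)/0.0662 = 340(Km+2.09)/2.09.
1358·Km + 89.9 = 162.7·Km + 340, so (1358 − 162.7)·Km = 340 − 89.9.
Km = 250.1/1195 = 0.209 mM; then Vmax = 89.9(0.209+0.0662)/0.0662 = 374 μM/s.

0.209 mM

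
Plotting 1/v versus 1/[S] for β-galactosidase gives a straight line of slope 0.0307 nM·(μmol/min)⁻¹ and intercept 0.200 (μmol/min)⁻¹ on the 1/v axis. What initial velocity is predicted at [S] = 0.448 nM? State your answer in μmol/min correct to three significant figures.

3.72 μmol/min

The y-intercept is 1/Vmax, so Vmax = 1/0.200 = 5.00 μmol/min.
The slope is Km/Vmax, so Km = 0.0307 × 5.00 = 0.154 nM.
Then v = 5.00 × 0.448/(0.154 + 0.448) = 3.72 μmol/min.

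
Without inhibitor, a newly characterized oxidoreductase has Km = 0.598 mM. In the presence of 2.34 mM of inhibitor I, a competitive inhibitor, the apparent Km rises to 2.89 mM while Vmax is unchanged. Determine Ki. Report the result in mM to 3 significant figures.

Competitive: Km,app = α·Km with α = 1 + [I]/Ki.
α = Km,app/Km = 2.89/0.598 = 4.833.
Since α = 1 + [I]/Ki, [I]/Ki = 4.833 − 1 = 3.833 and Ki = 2.34/3.833 = 0.611 mM.

0.611 mM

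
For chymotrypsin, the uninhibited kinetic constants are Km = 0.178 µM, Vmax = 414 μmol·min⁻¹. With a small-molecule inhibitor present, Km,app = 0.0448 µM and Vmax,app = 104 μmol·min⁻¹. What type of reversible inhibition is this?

uncompetitive

Both Km and Vmax decrease by the same factor (~3.97-fold) — characteristic of uncompetitive inhibition.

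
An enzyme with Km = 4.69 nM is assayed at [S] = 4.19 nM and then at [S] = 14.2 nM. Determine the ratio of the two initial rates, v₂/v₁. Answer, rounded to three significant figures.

The fractional saturations are [S]/(Km+[S]) = 4.19/8.880 = 0.4718 and 14.2/18.89 = 0.7517.
v₂/v₁ is just their ratio: 0.7517/0.4718 = 1.59.

1.59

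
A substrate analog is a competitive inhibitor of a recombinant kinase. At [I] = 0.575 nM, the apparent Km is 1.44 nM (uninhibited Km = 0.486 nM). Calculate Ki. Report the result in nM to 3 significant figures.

0.293 nM

Competitive: Km,app = α·Km with α = 1 + [I]/Ki.
α = Km,app/Km = 1.44/0.486 = 2.963.
Since α = 1 + [I]/Ki, [I]/Ki = 2.963 − 1 = 1.963 and Ki = 0.575/1.963 = 0.293 nM.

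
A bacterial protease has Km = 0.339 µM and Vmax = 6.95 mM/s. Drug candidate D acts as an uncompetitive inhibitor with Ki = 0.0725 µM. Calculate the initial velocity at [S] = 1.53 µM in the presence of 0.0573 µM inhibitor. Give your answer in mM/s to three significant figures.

3.45 mM/s

α = 1 + [I]/Ki = 1 + 0.0573/0.0725 = 1.790.
For an uncompetitive inhibitor, both parameters are divided by α, giving Vmax/α and Km/α: Km,app = 0.189 µM, Vmax,app = 3.88 mM/s.
v = Vmax,app·[S]/(Km,app + [S]) = 3.88 × 1.53/(0.189 + 1.53) = 3.45 mM/s.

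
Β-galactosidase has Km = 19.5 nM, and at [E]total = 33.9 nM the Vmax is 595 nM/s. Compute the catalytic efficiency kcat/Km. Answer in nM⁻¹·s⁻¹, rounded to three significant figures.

0.900 nM⁻¹·s⁻¹

kcat = Vmax/[E]total = 595/33.9 = 17.6 s⁻¹.
kcat/Km = 17.6/19.5 = 0.900 nM⁻¹·s⁻¹.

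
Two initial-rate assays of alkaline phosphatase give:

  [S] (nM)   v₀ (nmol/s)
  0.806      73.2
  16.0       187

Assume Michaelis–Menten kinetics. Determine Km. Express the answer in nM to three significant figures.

1.44 nM

From v = Vmax[S]/(Km+[S]), each point gives Vmax = v(Km+[S])/[S].
Equating: 73.2(Km+0.806)/0.806 = 187(Km+16.0)/16.0.
90.82·Km + 73.2 = 11.69·Km + 187, so (90.82 − 11.69)·Km = 187 − 73.2.
Km = 113.8/79.13 = 1.44 nM; then Vmax = 73.2(1.44+0.806)/0.806 = 204 nmol/s.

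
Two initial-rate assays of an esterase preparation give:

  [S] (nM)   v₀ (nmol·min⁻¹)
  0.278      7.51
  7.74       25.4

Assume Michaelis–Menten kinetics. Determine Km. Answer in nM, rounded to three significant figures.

In reciprocal form, 1/v = (Km/Vmax)·(1/[S]) + 1/Vmax. The two points give (1/[S], 1/v) = (3.597, 0.1332) and (0.1292, 0.03937).
Slope = (0.1332 − 0.03937)/(3.597 − 0.1292) = 0.02704; intercept = 0.1332 − 0.02704×3.597 = 0.03588.
Vmax = 1/intercept = 27.9 nmol·min⁻¹; Km = slope × Vmax = 0.02704 × 27.9 = 0.754 nM.

0.754 nM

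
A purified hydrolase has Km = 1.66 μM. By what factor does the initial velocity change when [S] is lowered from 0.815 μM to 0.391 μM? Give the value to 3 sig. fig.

The fractional saturations are [S]/(Km+[S]) = 0.815/2.475 = 0.3293 and 0.391/2.051 = 0.1906.
v₂/v₁ is just their ratio: 0.1906/0.3293 = 0.579.

0.579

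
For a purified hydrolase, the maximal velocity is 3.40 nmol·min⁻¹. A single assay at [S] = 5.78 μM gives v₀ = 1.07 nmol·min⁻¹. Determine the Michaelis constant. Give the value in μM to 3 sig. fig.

From v = Vmax[S]/(Km+[S]), Km = [S](Vmax − v)/v.
Km = 5.78 × (3.40 − 1.07) / 1.07 = 13.47/1.07 = 12.6 μM.

12.6 μM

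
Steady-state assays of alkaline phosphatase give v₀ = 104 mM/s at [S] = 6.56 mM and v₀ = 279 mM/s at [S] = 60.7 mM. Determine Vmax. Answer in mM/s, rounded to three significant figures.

In reciprocal form, 1/v = (Km/Vmax)·(1/[S]) + 1/Vmax. The two points give (1/[S], 1/v) = (0.1524, 0.009615) and (0.01647, 0.003584).
Slope = (0.009615 − 0.003584)/(0.1524 − 0.01647) = 0.04436; intercept = 0.009615 − 0.04436×0.1524 = 0.002853.
Vmax = 1/intercept = 350 mM/s; Km = slope × Vmax = 0.04436 × 350 = 15.5 mM.

350 mM/s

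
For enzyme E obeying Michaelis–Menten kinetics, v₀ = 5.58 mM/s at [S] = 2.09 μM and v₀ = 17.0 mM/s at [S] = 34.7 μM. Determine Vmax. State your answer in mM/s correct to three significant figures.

19.6 mM/s

From v = Vmax[S]/(Km+[S]), each point gives Vmax = v(Km+[S])/[S].
Equating: 5.58(Km+2.09)/2.09 = 17.0(Km+34.7)/34.7.
2.670·Km + 5.58 = 0.4899·Km + 17.0, so (2.670 − 0.4899)·Km = 17.0 − 5.58.
Km = 11.42/2.180 = 5.24 μM; then Vmax = 5.58(5.24+2.09)/2.09 = 19.6 mM/s.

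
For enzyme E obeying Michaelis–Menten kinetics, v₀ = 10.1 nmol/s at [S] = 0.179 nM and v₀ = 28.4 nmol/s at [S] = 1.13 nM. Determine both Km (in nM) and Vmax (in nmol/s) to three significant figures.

In reciprocal form, 1/v = (Km/Vmax)·(1/[S]) + 1/Vmax. The two points give (1/[S], 1/v) = (5.587, 0.09901) and (0.8850, 0.03521).
Slope = (0.09901 − 0.03521)/(5.587 − 0.8850) = 0.01357; intercept = 0.09901 − 0.01357×5.587 = 0.02320.
Vmax = 1/intercept = 43.1 nmol/s; Km = slope × Vmax = 0.01357 × 43.1 = 0.585 nM.

Km = 0.585 nM; Vmax = 43.1 nmol/s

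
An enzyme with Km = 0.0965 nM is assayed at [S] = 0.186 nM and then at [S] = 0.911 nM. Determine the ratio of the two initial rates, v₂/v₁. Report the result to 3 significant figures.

1.37

The fractional saturations are [S]/(Km+[S]) = 0.186/0.2825 = 0.6584 and 0.911/1.008 = 0.9042.
v₂/v₁ is just their ratio: 0.9042/0.6584 = 1.37.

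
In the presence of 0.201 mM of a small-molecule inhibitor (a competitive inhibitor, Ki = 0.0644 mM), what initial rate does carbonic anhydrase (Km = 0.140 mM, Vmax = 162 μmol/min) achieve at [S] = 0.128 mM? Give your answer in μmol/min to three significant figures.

With α = 1 + [I]/Ki = 1 + 0.201/0.0644 = 4.121, the competitive rate law is v = Vmax[S] / (αKm + [S]).
v = 162×0.128 / (4.121×0.140 + 0.128) = 20.74/0.7050 = 29.4 μmol/min.

29.4 μmol/min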